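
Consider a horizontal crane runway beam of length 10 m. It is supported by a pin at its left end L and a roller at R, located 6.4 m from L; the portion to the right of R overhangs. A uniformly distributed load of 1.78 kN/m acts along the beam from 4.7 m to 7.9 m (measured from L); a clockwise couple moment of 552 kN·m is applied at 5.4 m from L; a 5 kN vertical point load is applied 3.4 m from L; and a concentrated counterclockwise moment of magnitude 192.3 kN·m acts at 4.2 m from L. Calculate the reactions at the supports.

Resultant of the distributed load: 1.78 × 3.2 = 5.696 kN at 6.3 m from L.
Moments about L: R_y·6.4 − (1.78·3.2)·6.3 − 552 − 5·3.4 + 192.3 = 0 → R_y = 412.5848/6.4 = 64.4664 ≈ 64.47 kN.
ΣF_y = 0: L_y + 64.4664 − 1.78·3.2 − 5 = 0 → L_y = -53.77 kN.
ΣF_x = 0: no horizontal applied forces, so L_x = 0.

L_x = 0, L_y = -53.77 kN, R_y = 64.47 kN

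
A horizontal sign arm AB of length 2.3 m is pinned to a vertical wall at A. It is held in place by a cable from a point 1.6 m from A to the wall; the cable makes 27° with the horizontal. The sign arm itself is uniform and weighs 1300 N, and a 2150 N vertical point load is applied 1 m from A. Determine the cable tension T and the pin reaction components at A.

ΣM about A: T·sin27°·1.6 − 1300·1.15 − 2150·1 = 0 → T = 3645/(1.6·0.45399) = 5018.01 ≈ 5018 N.
ΣF_x = 0: A_x − T·cos27° = 0 → A_x = 5018.01 × 0.891007 = 4471 N.
ΣF_y = 0: A_y + T·sin27° − 1300 − 2150 = 0 → A_y = 3450 − 5018.01 × 0.45399 = 1172 N.

T = 5018 N, A_x = 4471 N, A_y = 1172 N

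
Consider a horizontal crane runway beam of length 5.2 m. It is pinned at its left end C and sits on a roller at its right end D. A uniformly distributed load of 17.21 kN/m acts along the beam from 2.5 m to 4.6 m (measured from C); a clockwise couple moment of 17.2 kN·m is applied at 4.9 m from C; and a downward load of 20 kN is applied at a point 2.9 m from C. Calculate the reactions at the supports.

Resultant of the distributed load: 17.21 × 2.1 = 36.141 kN at 3.55 m from C.
ΣM about C: D_y·5.2 − (17.21·2.1)·3.55 − 17.2 − 20·2.9 = 0 → D_y = 203.50055/5.2 = 39.1347 ≈ 39.13 kN.
ΣF_y = 0: C_y + 39.1347 − 17.21·2.1 − 20 = 0 → C_y = 17.01 kN.
ΣF_x = 0: no horizontal applied forces, so C_x = 0.

C_x = 0, C_y = 17.01 kN, D_y = 39.13 kN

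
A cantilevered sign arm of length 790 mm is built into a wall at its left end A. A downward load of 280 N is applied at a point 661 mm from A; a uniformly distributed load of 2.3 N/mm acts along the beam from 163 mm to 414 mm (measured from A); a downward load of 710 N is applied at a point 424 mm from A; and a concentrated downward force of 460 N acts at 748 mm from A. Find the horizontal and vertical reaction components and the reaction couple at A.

Resultant of the distributed load: 2.3 × 251 = 577.3 N at 288.5 mm from A.
ΣF_x = 0: A_x = 0.
ΣF_y = 0: A_y − 280 − 2.3·251 − 710 − 460 = 0 → A_y = 2027 N.
ΣM about A: M_A − 280·661 − (2.3·251)·288.5 − 710·424 − 460·748 = 0 → M_A = 996800 N·mm.

A_x = 0, A_y = 2027 N, M_A = 996800 N·mm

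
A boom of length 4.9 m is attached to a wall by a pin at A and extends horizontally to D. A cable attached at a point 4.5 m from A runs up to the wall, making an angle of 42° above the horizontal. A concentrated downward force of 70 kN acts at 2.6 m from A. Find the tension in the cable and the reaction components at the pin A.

T = 60.44 kN, A_x = 44.92 kN, A_y = 29.56 kN

ΣM about A: T·sin42°·4.5 − 70·2.6 = 0 → T = 182/(4.5·0.669131) = 60.4432 ≈ 60.44 kN.
ΣF_x = 0: A_x − T·cos42° = 0 → A_x = 60.4432 × 0.743145 = 44.92 kN.
ΣF_y = 0: A_y + T·sin42° − 70 = 0 → A_y = 70 − 60.4432 × 0.669131 = 29.56 kN.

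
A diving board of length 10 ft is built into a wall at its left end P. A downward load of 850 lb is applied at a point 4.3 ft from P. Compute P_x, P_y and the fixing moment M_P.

ΣF_x = 0: P_x = 0.
ΣF_y = 0: P_y − 850 = 0 → P_y = 850.0 lb.
ΣM about P: M_P − 850·4.3 = 0 → M_P = 3655 lb·ft.

P_x = 0, P_y = 850.0 lb, M_P = 3655 lb·ft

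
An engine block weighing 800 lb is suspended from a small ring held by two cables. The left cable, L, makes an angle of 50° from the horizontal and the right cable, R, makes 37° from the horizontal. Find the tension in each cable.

ΣF_x = 0: −T_L·cos50° + T_R·cos37° = 0 → T_R = 0.804857·T_L.
ΣF_y = 0: T_L·sin50° + T_R·sin37° = 800.
Substitute: T_L·(0.766044 + 0.804857·0.601815) = 800 → T_L = 639.786 ≈ 639.8 lb.
Then T_R = 0.804857 × 639.786 = 514.9 lb.

T_L = 639.8 lb, T_R = 514.9 lb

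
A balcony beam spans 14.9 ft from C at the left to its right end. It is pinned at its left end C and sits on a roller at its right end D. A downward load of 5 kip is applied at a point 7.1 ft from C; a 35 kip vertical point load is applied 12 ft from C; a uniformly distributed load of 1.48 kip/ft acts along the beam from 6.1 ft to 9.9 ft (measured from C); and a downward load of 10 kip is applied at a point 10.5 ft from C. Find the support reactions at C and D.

C_x = 0, C_y = 14.99 kip, D_y = 40.64 kip

Resultant of the distributed load: 1.48 × 3.8 = 5.624 kip at 8 ft from C.
Moments about C: D_y·14.9 − 5·7.1 − 35·12 − (1.48·3.8)·8 − 10·10.5 = 0 → D_y = 605.492/14.9 = 40.637 ≈ 40.64 kip.
ΣF_y = 0: C_y + 40.637 − 5 − 35 − 1.48·3.8 − 10 = 0 → C_y = 14.99 kip.
ΣF_x = 0: no horizontal applied forces, so C_x = 0.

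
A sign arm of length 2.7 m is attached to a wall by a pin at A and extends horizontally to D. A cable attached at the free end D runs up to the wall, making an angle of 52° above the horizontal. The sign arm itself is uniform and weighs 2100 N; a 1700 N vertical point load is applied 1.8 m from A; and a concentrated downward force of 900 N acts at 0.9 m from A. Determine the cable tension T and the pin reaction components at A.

ΣM about A: T·sin52°·2.7 − 2100·1.35 − 1700·1.8 − 900·0.9 = 0 → T = 6705/(2.7·0.788011) = 3151.39 ≈ 3151 N.
ΣF_x = 0: A_x − T·cos52° = 0 → A_x = 3151.39 × 0.615661 = 1940 N.
ΣF_y = 0: A_y + T·sin52° − 2100 − 1700 − 900 = 0 → A_y = 4700 − 3151.39 × 0.788011 = 2217 N.

T = 3151 N, A_x = 1940 N, A_y = 2217 N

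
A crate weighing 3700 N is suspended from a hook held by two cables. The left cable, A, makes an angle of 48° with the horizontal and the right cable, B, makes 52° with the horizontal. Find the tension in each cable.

ΣF_x = 0: −T_A·cos48° + T_B·cos52° = 0 → T_B = 1.08685·T_A.
ΣF_y = 0: T_A·sin48° + T_B·sin52° = 3700.
Substitute: T_A·(0.743145 + 1.08685·0.788011) = 3700 → T_A = 2313.09 ≈ 2313 N.
Then T_B = 1.08685 × 2313.09 = 2514 N.

T_A = 2313 N, T_B = 2514 N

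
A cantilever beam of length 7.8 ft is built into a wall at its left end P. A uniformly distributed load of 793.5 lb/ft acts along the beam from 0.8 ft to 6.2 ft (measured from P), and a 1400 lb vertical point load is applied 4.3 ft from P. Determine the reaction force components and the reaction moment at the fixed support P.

P_x = 0, P_y = 5685 lb, M_P = 21020 lb·ft

Resultant of the distributed load: 793.5 × 5.4 = 4284.9 lb at 3.5 ft from P.
ΣF_x = 0: P_x = 0.
ΣF_y = 0: P_y − 793.5·5.4 − 1400 = 0 → P_y = 5685 lb.
ΣM about P: M_P − (793.5·5.4)·3.5 − 1400·4.3 = 0 → M_P = 21020 lb·ft.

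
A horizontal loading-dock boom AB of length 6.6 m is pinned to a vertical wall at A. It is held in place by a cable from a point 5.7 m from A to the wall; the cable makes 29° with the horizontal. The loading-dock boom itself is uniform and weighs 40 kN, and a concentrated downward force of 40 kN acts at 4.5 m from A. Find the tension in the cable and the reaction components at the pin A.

ΣM about A: T·sin29°·5.7 − 40·3.3 − 40·4.5 = 0 → T = 312/(5.7·0.48481) = 112.904 ≈ 112.9 kN.
ΣF_x = 0: A_x − T·cos29° = 0 → A_x = 112.904 × 0.87462 = 98.75 kN.
ΣF_y = 0: A_y + T·sin29° − 40 − 40 = 0 → A_y = 80 − 112.904 × 0.48481 = 25.26 kN.

T = 112.9 kN, A_x = 98.75 kN, A_y = 25.26 kN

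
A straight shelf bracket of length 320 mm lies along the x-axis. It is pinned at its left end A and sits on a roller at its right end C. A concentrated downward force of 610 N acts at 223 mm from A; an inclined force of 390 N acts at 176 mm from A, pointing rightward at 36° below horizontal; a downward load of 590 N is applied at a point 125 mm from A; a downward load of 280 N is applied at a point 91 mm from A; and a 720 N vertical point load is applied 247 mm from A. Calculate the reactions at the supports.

Taking moments about A: C_y·320 − 610·223 − 390·sin36°·176 − 590·125 − 280·91 − 720·247 = 0 → C_y = 453446/320 = 1417.02 ≈ 1417 N.
ΣF_y = 0: A_y + 1417.02 − 610 − 390·sin36° − 590 − 280 − 720 = 0 → A_y = 1012 N.
ΣF_x = 0: A_x + 390·cos36° = 0 → A_x = -315.5 N.

A_x = -315.5 N, A_y = 1012 N, C_y = 1417 N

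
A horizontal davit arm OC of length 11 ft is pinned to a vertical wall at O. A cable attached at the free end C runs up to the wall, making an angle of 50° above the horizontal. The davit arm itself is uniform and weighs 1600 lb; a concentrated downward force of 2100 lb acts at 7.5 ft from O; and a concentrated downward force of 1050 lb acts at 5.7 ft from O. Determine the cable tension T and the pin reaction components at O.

T = 3624 lb, O_x = 2329 lb, O_y = 1974 lb

ΣM about O: T·sin50°·11 − 1600·5.5 − 2100·7.5 − 1050·5.7 = 0 → T = 30535/(11·0.766044) = 3623.69 ≈ 3624 lb.
ΣF_x = 0: O_x − T·cos50° = 0 → O_x = 3623.69 × 0.642788 = 2329 lb.
ΣF_y = 0: O_y + T·sin50° − 1600 − 2100 − 1050 = 0 → O_y = 4750 − 3623.69 × 0.766044 = 1974 lb.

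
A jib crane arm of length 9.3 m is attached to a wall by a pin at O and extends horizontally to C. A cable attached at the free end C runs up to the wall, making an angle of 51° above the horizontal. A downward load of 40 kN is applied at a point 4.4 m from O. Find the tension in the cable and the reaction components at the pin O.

T = 24.35 kN, O_x = 15.32 kN, O_y = 21.08 kN

ΣM about O: T·sin51°·9.3 − 40·4.4 = 0 → T = 176/(9.3·0.777146) = 24.3516 ≈ 24.35 kN.
ΣF_x = 0: O_x − T·cos51° = 0 → O_x = 24.3516 × 0.62932 = 15.32 kN.
ΣF_y = 0: O_y + T·sin51° − 40 = 0 → O_y = 40 − 24.3516 × 0.777146 = 21.08 kN.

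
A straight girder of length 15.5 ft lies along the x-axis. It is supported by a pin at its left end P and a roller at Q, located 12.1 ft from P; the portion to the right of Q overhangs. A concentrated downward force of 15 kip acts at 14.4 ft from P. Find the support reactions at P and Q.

P_x = 0, P_y = -2.851 kip, Q_y = 17.85 kip

ΣM about P: Q_y·12.1 − 15·14.4 = 0 → Q_y = 216/12.1 = 17.8512 ≈ 17.85 kip.
ΣF_y = 0: P_y + 17.8512 − 15 = 0 → P_y = -2.851 kip.
ΣF_x = 0: no horizontal applied forces, so P_x = 0.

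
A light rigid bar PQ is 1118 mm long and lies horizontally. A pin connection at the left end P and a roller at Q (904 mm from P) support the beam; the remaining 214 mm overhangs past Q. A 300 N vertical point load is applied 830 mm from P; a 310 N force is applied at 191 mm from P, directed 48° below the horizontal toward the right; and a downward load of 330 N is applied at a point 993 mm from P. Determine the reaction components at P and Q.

Taking moments about P: Q_y·904 − 300·830 − 310·sin48°·191 − 330·993 = 0 → Q_y = 620692/904 = 686.606 ≈ 686.6 N.
ΣF_y = 0: P_y + 686.606 − 300 − 310·sin48° − 330 = 0 → P_y = 173.8 N.
ΣF_x = 0: P_x + 310·cos48° = 0 → P_x = -207.4 N.

P_x = -207.4 N, P_y = 173.8 N, Q_y = 686.6 N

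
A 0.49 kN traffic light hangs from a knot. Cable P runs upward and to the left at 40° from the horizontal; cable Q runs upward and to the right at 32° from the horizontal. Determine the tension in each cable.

T_P = 0.4369 kN, T_Q = 0.3947 kN

ΣF_x = 0: −T_P·cos40° + T_Q·cos32° = 0 → T_Q = 0.903303·T_P.
ΣF_y = 0: T_P·sin40° + T_Q·sin32° = 0.49.
Substitute: T_P·(0.642788 + 0.903303·0.529919) = 0.49 → T_P = 0.436928 ≈ 0.4369 kN.
Then T_Q = 0.903303 × 0.436928 = 0.3947 kN.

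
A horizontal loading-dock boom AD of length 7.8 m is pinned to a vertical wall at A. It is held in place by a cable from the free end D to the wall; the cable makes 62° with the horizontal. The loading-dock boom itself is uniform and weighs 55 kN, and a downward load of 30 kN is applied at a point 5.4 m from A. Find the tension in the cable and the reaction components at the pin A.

ΣM about A: T·sin62°·7.8 − 55·3.9 − 30·5.4 = 0 → T = 376.5/(7.8·0.882948) = 54.6683 ≈ 54.67 kN.
ΣF_x = 0: A_x − T·cos62° = 0 → A_x = 54.6683 × 0.469472 = 25.67 kN.
ΣF_y = 0: A_y + T·sin62° − 55 − 30 = 0 → A_y = 85 − 54.6683 × 0.882948 = 36.73 kN.

T = 54.67 kN, A_x = 25.67 kN, A_y = 36.73 kN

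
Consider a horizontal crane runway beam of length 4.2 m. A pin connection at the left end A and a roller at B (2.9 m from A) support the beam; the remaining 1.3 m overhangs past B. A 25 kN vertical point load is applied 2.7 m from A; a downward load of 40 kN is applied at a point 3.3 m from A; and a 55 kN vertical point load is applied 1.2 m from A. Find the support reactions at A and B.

A_x = 0, A_y = 28.45 kN, B_y = 91.55 kN

Taking moments about A: B_y·2.9 − 25·2.7 − 40·3.3 − 55·1.2 = 0 → B_y = 265.5/2.9 = 91.5517 ≈ 91.55 kN.
ΣF_y = 0: A_y + 91.5517 − 25 − 40 − 55 = 0 → A_y = 28.45 kN.
ΣF_x = 0: no horizontal applied forces, so A_x = 0.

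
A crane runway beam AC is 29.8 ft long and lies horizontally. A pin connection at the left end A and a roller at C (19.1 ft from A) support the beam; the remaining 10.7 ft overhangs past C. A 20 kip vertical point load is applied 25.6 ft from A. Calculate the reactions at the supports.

A_x = 0, A_y = -6.806 kip, C_y = 26.81 kip

ΣM about A: C_y·19.1 − 20·25.6 = 0 → C_y = 512/19.1 = 26.8063 ≈ 26.81 kip.
ΣF_y = 0: A_y + 26.8063 − 20 = 0 → A_y = -6.806 kip.
ΣF_x = 0: no horizontal applied forces, so A_x = 0.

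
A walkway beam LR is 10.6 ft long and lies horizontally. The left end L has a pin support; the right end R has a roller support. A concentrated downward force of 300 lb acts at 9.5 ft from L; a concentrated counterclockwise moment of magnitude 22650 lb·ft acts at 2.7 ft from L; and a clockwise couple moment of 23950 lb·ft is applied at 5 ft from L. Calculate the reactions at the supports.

Moments about L: R_y·10.6 − 300·9.5 + 22650 − 23950 = 0 → R_y = 4150/10.6 = 391.509 ≈ 391.5 lb.
ΣF_y = 0: L_y + 391.509 − 300 = 0 → L_y = -91.51 lb.
ΣF_x = 0: no horizontal applied forces, so L_x = 0.

L_x = 0, L_y = -91.51 lb, R_y = 391.5 lb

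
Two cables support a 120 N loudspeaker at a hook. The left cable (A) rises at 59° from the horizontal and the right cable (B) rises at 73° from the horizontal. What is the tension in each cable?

ΣF_x = 0: −T_A·cos59° + T_B·cos73° = 0 → T_B = 1.76159·T_A.
ΣF_y = 0: T_A·sin59° + T_B·sin73° = 120.
Substitute: T_A·(0.857167 + 1.76159·0.956305) = 120 → T_A = 47.2109 ≈ 47.21 N.
Then T_B = 1.76159 × 47.2109 = 83.17 N.

T_A = 47.21 N, T_B = 83.17 N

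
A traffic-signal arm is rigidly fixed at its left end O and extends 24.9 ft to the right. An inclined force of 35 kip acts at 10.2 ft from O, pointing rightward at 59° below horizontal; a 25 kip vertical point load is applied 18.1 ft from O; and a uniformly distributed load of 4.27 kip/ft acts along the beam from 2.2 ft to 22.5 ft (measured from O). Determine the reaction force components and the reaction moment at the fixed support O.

Resultant of the distributed load: 4.27 × 20.3 = 86.681 kip at 12.35 ft from O.
ΣF_x = 0: O_x + 35·cos59° = 0 → O_x = -18.03 kip.
ΣF_y = 0: O_y − 35·sin59° − 25 − 4.27·20.3 = 0 → O_y = 141.7 kip.
ΣM about O: M_O − 35·sin59°·10.2 − 25·18.1 − (4.27·20.3)·12.35 = 0 → M_O = 1829 kip·ft.

O_x = -18.03 kip, O_y = 141.7 kip, M_O = 1829 kip·ft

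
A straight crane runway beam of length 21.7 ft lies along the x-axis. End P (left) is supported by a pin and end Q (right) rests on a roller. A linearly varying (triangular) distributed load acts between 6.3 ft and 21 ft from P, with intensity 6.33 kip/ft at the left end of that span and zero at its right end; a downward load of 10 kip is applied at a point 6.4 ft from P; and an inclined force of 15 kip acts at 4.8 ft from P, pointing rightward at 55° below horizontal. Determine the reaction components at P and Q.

Resultant of the triangular load: ½ × 6.33 × 14.7 = 46.5255 kip, acting at 11.2 ft from P (one-third of the span from the peak).
ΣM about P: Q_y·21.7 − (½·6.33·14.7)·11.2 − 10·6.4 − 15·sin55°·4.8 = 0 → Q_y = 644.065/21.7 = 29.6804 ≈ 29.68 kip.
ΣF_y = 0: P_y + 29.6804 − ½·6.33·14.7 − 10 − 15·sin55° = 0 → P_y = 39.13 kip.
ΣF_x = 0: P_x + 15·cos55° = 0 → P_x = -8.604 kip.

P_x = -8.604 kip, P_y = 39.13 kip, Q_y = 29.68 kip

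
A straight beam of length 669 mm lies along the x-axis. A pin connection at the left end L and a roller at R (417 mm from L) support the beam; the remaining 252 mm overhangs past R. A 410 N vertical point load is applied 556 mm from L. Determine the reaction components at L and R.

Moments about L: R_y·417 − 410·556 = 0 → R_y = 227960/417 = 546.667 ≈ 546.7 N.
ΣF_y = 0: L_y + 546.667 − 410 = 0 → L_y = -136.7 N.
ΣF_x = 0: no horizontal applied forces, so L_x = 0.

L_x = 0, L_y = -136.7 N, R_y = 546.7 N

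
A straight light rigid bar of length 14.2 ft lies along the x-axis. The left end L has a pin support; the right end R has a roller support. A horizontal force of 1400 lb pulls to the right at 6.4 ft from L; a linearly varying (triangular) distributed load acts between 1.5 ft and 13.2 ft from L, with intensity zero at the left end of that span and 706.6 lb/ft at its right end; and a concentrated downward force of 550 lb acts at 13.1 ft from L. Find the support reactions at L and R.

Resultant of the triangular load: ½ × 706.6 × 11.7 = 4133.61 lb, acting at 9.3 ft from L (one-third of the span from the peak).
Moments about L: R_y·14.2 − (½·706.6·11.7)·9.3 − 550·13.1 = 0 → R_y = 45647.573/14.2 = 3214.62 ≈ 3215 lb.
ΣF_y = 0: L_y + 3214.62 − ½·706.6·11.7 − 550 = 0 → L_y = 1469 lb.
ΣF_x = 0: L_x + 1400 = 0 → L_x = -1400 lb.

L_x = -1400 lb, L_y = 1469 lb, R_y = 3215 lb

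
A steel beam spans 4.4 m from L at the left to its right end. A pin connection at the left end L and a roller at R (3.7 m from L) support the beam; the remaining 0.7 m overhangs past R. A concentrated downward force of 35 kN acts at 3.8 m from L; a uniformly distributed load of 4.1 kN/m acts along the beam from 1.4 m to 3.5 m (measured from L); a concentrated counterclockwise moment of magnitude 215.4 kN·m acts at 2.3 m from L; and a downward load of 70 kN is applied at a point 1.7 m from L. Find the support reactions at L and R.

L_x = 0, L_y = 98.02 kN, R_y = 15.59 kN

Resultant of the distributed load: 4.1 × 2.1 = 8.61 kN at 2.45 m from L.
Taking moments about L: R_y·3.7 − 35·3.8 − (4.1·2.1)·2.45 + 215.4 − 70·1.7 = 0 → R_y = 57.6945/3.7 = 15.5931 ≈ 15.59 kN.
ΣF_y = 0: L_y + 15.5931 − 35 − 4.1·2.1 − 70 = 0 → L_y = 98.02 kN.
ΣF_x = 0: no horizontal applied forces, so L_x = 0.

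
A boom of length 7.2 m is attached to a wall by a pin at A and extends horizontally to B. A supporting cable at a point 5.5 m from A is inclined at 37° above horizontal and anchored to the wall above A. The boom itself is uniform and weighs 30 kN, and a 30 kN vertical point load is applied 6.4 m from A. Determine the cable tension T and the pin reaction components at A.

T = 90.63 kN, A_x = 72.38 kN, A_y = 5.455 kN

ΣM about A: T·sin37°·5.5 − 30·3.6 − 30·6.4 = 0 → T = 300/(5.5·0.601815) = 90.6349 ≈ 90.63 kN.
ΣF_x = 0: A_x − T·cos37° = 0 → A_x = 90.6349 × 0.798636 = 72.38 kN.
ΣF_y = 0: A_y + T·sin37° − 30 − 30 = 0 → A_y = 60 − 90.6349 × 0.601815 = 5.455 kN.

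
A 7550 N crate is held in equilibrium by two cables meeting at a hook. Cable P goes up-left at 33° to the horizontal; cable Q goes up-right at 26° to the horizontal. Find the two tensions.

ΣF_x = 0: −T_P·cos33° + T_Q·cos26° = 0 → T_Q = 0.933107·T_P.
ΣF_y = 0: T_P·sin33° + T_Q·sin26° = 7550.
Substitute: T_P·(0.544639 + 0.933107·0.438371) = 7550 → T_P = 7916.65 ≈ 7917 N.
Then T_Q = 0.933107 × 7916.65 = 7387 N.

T_P = 7917 N, T_Q = 7387 N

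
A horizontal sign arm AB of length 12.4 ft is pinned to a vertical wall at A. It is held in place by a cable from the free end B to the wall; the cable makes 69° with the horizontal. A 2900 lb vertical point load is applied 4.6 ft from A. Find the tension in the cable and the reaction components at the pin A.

T = 1152 lb, A_x = 413.0 lb, A_y = 1824 lb

ΣM about A: T·sin69°·12.4 − 2900·4.6 = 0 → T = 13340/(12.4·0.93358) = 1152.35 ≈ 1152 lb.
ΣF_x = 0: A_x − T·cos69° = 0 → A_x = 1152.35 × 0.358368 = 413.0 lb.
ΣF_y = 0: A_y + T·sin69° − 2900 = 0 → A_y = 2900 − 1152.35 × 0.93358 = 1824 lb.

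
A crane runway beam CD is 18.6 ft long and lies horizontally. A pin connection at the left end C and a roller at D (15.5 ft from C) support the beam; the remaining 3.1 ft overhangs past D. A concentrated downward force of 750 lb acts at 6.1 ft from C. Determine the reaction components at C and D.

C_x = 0, C_y = 454.8 lb, D_y = 295.2 lb

Moments about C: D_y·15.5 − 750·6.1 = 0 → D_y = 4575/15.5 = 295.161 ≈ 295.2 lb.
ΣF_y = 0: C_y + 295.161 − 750 = 0 → C_y = 454.8 lb.
ΣF_x = 0: no horizontal applied forces, so C_x = 0.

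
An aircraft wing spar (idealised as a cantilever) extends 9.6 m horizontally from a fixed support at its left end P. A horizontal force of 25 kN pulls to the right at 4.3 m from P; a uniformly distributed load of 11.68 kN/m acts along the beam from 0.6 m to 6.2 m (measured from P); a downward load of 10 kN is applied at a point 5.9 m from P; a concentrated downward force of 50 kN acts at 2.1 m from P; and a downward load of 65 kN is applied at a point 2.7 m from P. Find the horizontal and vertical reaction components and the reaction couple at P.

P_x = -25.00 kN, P_y = 190.4 kN, M_P = 561.9 kN·m

Resultant of the distributed load: 11.68 × 5.6 = 65.408 kN at 3.4 m from P.
ΣF_x = 0: P_x + 25 = 0 → P_x = -25.00 kN.
ΣF_y = 0: P_y − 11.68·5.6 − 10 − 50 − 65 = 0 → P_y = 190.4 kN.
ΣM about P: M_P − (11.68·5.6)·3.4 − 10·5.9 − 50·2.1 − 65·2.7 = 0 → M_P = 561.9 kN·m.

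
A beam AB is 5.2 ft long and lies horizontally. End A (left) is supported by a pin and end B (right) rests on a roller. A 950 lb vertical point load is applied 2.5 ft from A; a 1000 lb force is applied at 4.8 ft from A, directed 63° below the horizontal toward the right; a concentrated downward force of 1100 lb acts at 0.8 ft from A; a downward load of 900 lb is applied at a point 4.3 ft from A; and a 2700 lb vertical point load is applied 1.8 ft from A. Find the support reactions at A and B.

A_x = -454.0 lb, A_y = 3414 lb, B_y = 3127 lb

ΣM about A: B_y·5.2 − 950·2.5 − 1000·sin63°·4.8 − 1100·0.8 − 900·4.3 − 2700·1.8 = 0 → B_y = 16261.8/5.2 = 3127.27 ≈ 3127 lb.
ΣF_y = 0: A_y + 3127.27 − 950 − 1000·sin63° − 1100 − 900 − 2700 = 0 → A_y = 3414 lb.
ΣF_x = 0: A_x + 1000·cos63° = 0 → A_x = -454.0 lb.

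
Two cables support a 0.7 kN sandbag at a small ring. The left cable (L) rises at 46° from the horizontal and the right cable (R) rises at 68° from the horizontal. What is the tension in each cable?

T_L = 0.2870 kN, T_R = 0.5323 kN

ΣF_x = 0: −T_L·cos46° + T_R·cos68° = 0 → T_R = 1.85437·T_L.
ΣF_y = 0: T_L·sin46° + T_R·sin68° = 0.7.
Substitute: T_L·(0.71934 + 1.85437·0.927184) = 0.7 → T_L = 0.28704 ≈ 0.2870 kN.
Then T_R = 1.85437 × 0.28704 = 0.5323 kN.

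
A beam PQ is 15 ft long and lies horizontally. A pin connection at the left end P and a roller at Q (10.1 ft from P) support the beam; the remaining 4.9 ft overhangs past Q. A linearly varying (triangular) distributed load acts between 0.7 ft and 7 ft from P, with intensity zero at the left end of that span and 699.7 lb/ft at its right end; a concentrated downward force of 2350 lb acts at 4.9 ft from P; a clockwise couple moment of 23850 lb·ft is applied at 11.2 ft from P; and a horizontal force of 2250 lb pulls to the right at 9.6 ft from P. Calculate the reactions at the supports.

Resultant of the triangular load: ½ × 699.7 × 6.3 = 2204.055 lb, acting at 4.9 ft from P (one-third of the span from the peak).
Taking moments about P: Q_y·10.1 − (½·699.7·6.3)·4.9 − 2350·4.9 − 23850 = 0 → Q_y = 46164.8695/10.1 = 4570.78 ≈ 4571 lb.
ΣF_y = 0: P_y + 4570.78 − ½·699.7·6.3 − 2350 = 0 → P_y = -16.72 lb.
ΣF_x = 0: P_x + 2250 = 0 → P_x = -2250 lb.

P_x = -2250 lb, P_y = -16.72 lb, Q_y = 4571 lb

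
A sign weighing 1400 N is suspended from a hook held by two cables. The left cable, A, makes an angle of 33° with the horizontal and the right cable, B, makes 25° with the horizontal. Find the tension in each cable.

ΣF_x = 0: −T_A·cos33° + T_B·cos25° = 0 → T_B = 0.925371·T_A.
ΣF_y = 0: T_A·sin33° + T_B·sin25° = 1400.
Substitute: T_A·(0.544639 + 0.925371·0.422618) = 1400 → T_A = 1496.18 ≈ 1496 N.
Then T_B = 0.925371 × 1496.18 = 1385 N.

T_A = 1496 N, T_B = 1385 N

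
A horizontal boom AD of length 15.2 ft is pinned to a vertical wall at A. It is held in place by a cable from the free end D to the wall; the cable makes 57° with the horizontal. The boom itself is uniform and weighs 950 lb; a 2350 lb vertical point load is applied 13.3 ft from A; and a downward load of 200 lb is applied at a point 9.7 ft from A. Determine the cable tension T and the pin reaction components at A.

ΣM about A: T·sin57°·15.2 − 950·7.6 − 2350·13.3 − 200·9.7 = 0 → T = 40415/(15.2·0.838671) = 3170.35 ≈ 3170 lb.
ΣF_x = 0: A_x − T·cos57° = 0 → A_x = 3170.35 × 0.544639 = 1727 lb.
ΣF_y = 0: A_y + T·sin57° − 950 − 2350 − 200 = 0 → A_y = 3500 − 3170.35 × 0.838671 = 841.1 lb.

T = 3170 lb, A_x = 1727 lb, A_y = 841.1 lb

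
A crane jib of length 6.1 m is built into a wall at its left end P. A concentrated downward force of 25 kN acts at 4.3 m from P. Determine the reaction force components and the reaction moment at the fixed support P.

ΣF_x = 0: P_x = 0.
ΣF_y = 0: P_y − 25 = 0 → P_y = 25.00 kN.
ΣM about P: M_P − 25·4.3 = 0 → M_P = 107.5 kN·m.

P_x = 0, P_y = 25.00 kN, M_P = 107.5 kN·m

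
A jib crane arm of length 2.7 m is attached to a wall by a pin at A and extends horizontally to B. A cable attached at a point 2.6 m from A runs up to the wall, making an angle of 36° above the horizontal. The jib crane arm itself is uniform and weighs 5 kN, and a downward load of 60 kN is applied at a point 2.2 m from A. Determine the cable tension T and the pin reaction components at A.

ΣM about A: T·sin36°·2.6 − 5·1.35 − 60·2.2 = 0 → T = 138.75/(2.6·0.587785) = 90.7907 ≈ 90.79 kN.
ΣF_x = 0: A_x − T·cos36° = 0 → A_x = 90.7907 × 0.809017 = 73.45 kN.
ΣF_y = 0: A_y + T·sin36° − 5 − 60 = 0 → A_y = 65 − 90.7907 × 0.587785 = 11.63 kN.

T = 90.79 kN, A_x = 73.45 kN, A_y = 11.63 kN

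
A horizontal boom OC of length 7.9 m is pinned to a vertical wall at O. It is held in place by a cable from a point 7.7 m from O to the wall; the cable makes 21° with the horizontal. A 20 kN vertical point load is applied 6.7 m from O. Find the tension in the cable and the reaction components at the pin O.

T = 48.56 kN, O_x = 45.34 kN, O_y = 2.597 kN

ΣM about O: T·sin21°·7.7 − 20·6.7 = 0 → T = 134/(7.7·0.358368) = 48.5607 ≈ 48.56 kN.
ΣF_x = 0: O_x − T·cos21° = 0 → O_x = 48.5607 × 0.93358 = 45.34 kN.
ΣF_y = 0: O_y + T·sin21° − 20 = 0 → O_y = 20 − 48.5607 × 0.358368 = 2.597 kN.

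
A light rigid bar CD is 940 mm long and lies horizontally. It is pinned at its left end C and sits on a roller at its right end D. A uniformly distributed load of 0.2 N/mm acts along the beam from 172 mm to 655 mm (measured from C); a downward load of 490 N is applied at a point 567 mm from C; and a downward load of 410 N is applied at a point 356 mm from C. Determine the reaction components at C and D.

C_x = 0, C_y = 503.3 N, D_y = 493.3 N

Resultant of the distributed load: 0.2 × 483 = 96.6 N at 413.5 mm from C.
ΣM about C: D_y·940 − (0.2·483)·413.5 − 490·567 − 410·356 = 0 → D_y = 463734.1/940 = 493.334 ≈ 493.3 N.
ΣF_y = 0: C_y + 493.334 − 0.2·483 − 490 − 410 = 0 → C_y = 503.3 N.
ΣF_x = 0: no horizontal applied forces, so C_x = 0.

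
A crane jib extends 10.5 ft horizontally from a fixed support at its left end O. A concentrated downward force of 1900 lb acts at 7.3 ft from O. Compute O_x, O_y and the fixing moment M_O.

O_x = 0, O_y = 1900 lb, M_O = 13870 lb·ft

ΣF_x = 0: O_x = 0.
ΣF_y = 0: O_y − 1900 = 0 → O_y = 1900 lb.
ΣM about O: M_O − 1900·7.3 = 0 → M_O = 13870 lb·ft.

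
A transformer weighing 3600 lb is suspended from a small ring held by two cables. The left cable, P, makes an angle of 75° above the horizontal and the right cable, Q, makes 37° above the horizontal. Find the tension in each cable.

T_P = 3101 lb, T_Q = 1005 lb

ΣF_x = 0: −T_P·cos75° + T_Q·cos37° = 0 → T_Q = 0.324077·T_P.
ΣF_y = 0: T_P·sin75° + T_Q·sin37° = 3600.
Substitute: T_P·(0.965926 + 0.324077·0.601815) = 3600 → T_P = 3100.88 ≈ 3101 lb.
Then T_Q = 0.324077 × 3100.88 = 1005 lb.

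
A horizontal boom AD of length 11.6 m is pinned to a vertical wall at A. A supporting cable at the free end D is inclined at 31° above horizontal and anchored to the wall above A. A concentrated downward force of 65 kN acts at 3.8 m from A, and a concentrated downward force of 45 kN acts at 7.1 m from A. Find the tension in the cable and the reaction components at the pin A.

ΣM about A: T·sin31°·11.6 − 65·3.8 − 45·7.1 = 0 → T = 566.5/(11.6·0.515038) = 94.8206 ≈ 94.82 kN.
ΣF_x = 0: A_x − T·cos31° = 0 → A_x = 94.8206 × 0.857167 = 81.28 kN.
ΣF_y = 0: A_y + T·sin31° − 65 − 45 = 0 → A_y = 110 − 94.8206 × 0.515038 = 61.16 kN.

T = 94.82 kN, A_x = 81.28 kN, A_y = 61.16 kN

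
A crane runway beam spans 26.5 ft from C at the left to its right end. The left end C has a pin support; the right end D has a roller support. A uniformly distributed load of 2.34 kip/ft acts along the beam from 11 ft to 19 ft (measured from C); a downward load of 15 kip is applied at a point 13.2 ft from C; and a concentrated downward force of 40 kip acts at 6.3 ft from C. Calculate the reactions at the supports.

Resultant of the distributed load: 2.34 × 8 = 18.72 kip at 15 ft from C.
ΣM about C: D_y·26.5 − (2.34·8)·15 − 15·13.2 − 40·6.3 = 0 → D_y = 730.8/26.5 = 27.5774 ≈ 27.58 kip.
ΣF_y = 0: C_y + 27.5774 − 2.34·8 − 15 − 40 = 0 → C_y = 46.14 kip.
ΣF_x = 0: no horizontal applied forces, so C_x = 0.

C_x = 0, C_y = 46.14 kip, D_y = 27.58 kip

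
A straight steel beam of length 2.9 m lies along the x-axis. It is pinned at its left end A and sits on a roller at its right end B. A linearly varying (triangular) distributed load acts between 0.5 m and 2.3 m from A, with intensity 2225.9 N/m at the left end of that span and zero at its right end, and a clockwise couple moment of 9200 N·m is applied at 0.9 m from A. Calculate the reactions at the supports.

Resultant of the triangular load: ½ × 2225.9 × 1.8 = 2003.31 N, acting at 1.1 m from A (one-third of the span from the peak).
ΣM about A: B_y·2.9 − (½·2225.9·1.8)·1.1 − 9200 = 0 → B_y = 11403.641/2.9 = 3932.29 ≈ 3932 N.
ΣF_y = 0: A_y + 3932.29 − ½·2225.9·1.8 = 0 → A_y = -1929 N.
ΣF_x = 0: no horizontal applied forces, so A_x = 0.

A_x = 0, A_y = -1929 N, B_y = 3932 N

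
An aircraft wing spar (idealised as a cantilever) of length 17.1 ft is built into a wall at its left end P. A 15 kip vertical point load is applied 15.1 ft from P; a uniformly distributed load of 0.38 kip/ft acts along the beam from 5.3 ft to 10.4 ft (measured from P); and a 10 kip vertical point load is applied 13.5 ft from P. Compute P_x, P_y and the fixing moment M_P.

Resultant of the distributed load: 0.38 × 5.1 = 1.938 kip at 7.85 ft from P.
ΣF_x = 0: P_x = 0.
ΣF_y = 0: P_y − 15 − 0.38·5.1 − 10 = 0 → P_y = 26.94 kip.
ΣM about P: M_P − 15·15.1 − (0.38·5.1)·7.85 − 10·13.5 = 0 → M_P = 376.7 kip·ft.

P_x = 0, P_y = 26.94 kip, M_P = 376.7 kip·ft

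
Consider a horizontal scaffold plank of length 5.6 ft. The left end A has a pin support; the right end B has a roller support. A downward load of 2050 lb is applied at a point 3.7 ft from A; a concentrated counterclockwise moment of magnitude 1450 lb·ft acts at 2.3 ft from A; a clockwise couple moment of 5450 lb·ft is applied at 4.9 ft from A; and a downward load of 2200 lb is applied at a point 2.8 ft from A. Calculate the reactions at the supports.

A_x = 0, A_y = 1081 lb, B_y = 3169 lb

ΣM about A: B_y·5.6 − 2050·3.7 + 1450 − 5450 − 2200·2.8 = 0 → B_y = 17745/5.6 = 3168.75 ≈ 3169 lb.
ΣF_y = 0: A_y + 3168.75 − 2050 − 2200 = 0 → A_y = 1081 lb.
ΣF_x = 0: no horizontal applied forces, so A_x = 0.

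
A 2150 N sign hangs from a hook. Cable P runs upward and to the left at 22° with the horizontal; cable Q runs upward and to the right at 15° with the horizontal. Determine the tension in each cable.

T_P = 3451 N, T_Q = 3312 N

ΣF_x = 0: −T_P·cos22° + T_Q·cos15° = 0 → T_Q = 0.959891·T_P.
ΣF_y = 0: T_P·sin22° + T_Q·sin15° = 2150.
Substitute: T_P·(0.374607 + 0.959891·0.258819) = 2150 → T_P = 3450.79 ≈ 3451 N.
Then T_Q = 0.959891 × 3450.79 = 3312 N.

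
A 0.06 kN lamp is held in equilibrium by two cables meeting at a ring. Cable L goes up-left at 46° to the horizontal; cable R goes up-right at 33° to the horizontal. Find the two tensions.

T_L = 0.05126 kN, T_R = 0.04246 kN

ΣF_x = 0: −T_L·cos46° + T_R·cos33° = 0 → T_R = 0.828285·T_L.
ΣF_y = 0: T_L·sin46° + T_R·sin33° = 0.06.
Substitute: T_L·(0.71934 + 0.828285·0.544639) = 0.06 → T_L = 0.0512621 ≈ 0.05126 kN.
Then T_R = 0.828285 × 0.0512621 = 0.04246 kN.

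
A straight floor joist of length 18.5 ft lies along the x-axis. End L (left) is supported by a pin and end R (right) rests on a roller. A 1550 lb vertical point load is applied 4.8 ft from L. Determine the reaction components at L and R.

L_x = 0, L_y = 1148 lb, R_y = 402.2 lb

Taking moments about L: R_y·18.5 − 1550·4.8 = 0 → R_y = 7440/18.5 = 402.162 ≈ 402.2 lb.
ΣF_y = 0: L_y + 402.162 − 1550 = 0 → L_y = 1148 lb.
ΣF_x = 0: no horizontal applied forces, so L_x = 0.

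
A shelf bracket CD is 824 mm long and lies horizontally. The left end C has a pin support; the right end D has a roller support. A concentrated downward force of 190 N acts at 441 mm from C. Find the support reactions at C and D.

C_x = 0, C_y = 88.31 N, D_y = 101.7 N

Taking moments about C: D_y·824 − 190·441 = 0 → D_y = 83790/824 = 101.687 ≈ 101.7 N.
ΣF_y = 0: C_y + 101.687 − 190 = 0 → C_y = 88.31 N.
ΣF_x = 0: no horizontal applied forces, so C_x = 0.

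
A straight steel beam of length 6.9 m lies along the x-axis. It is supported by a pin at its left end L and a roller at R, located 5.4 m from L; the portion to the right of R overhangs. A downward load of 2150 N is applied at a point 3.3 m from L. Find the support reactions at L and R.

L_x = 0, L_y = 836.1 N, R_y = 1314 N

Taking moments about L: R_y·5.4 − 2150·3.3 = 0 → R_y = 7095/5.4 = 1313.89 ≈ 1314 N.
ΣF_y = 0: L_y + 1313.89 − 2150 = 0 → L_y = 836.1 N.
ΣF_x = 0: no horizontal applied forces, so L_x = 0.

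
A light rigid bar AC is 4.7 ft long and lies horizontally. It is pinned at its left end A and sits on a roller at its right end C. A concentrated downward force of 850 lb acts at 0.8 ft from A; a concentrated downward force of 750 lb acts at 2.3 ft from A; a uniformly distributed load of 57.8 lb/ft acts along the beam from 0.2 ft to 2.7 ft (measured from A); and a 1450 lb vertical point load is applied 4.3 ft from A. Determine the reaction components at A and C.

Resultant of the distributed load: 57.8 × 2.5 = 144.5 lb at 1.45 ft from A.
ΣM about A: C_y·4.7 − 850·0.8 − 750·2.3 − (57.8·2.5)·1.45 − 1450·4.3 = 0 → C_y = 8849.525/4.7 = 1882.88 ≈ 1883 lb.
ΣF_y = 0: A_y + 1882.88 − 850 − 750 − 57.8·2.5 − 1450 = 0 → A_y = 1312 lb.
ΣF_x = 0: no horizontal applied forces, so A_x = 0.

A_x = 0, A_y = 1312 lb, C_y = 1883 lb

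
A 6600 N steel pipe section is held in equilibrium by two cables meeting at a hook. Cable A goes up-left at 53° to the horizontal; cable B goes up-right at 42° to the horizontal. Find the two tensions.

ΣF_x = 0: −T_A·cos53° + T_B·cos42° = 0 → T_B = 0.809822·T_A.
ΣF_y = 0: T_A·sin53° + T_B·sin42° = 6600.
Substitute: T_A·(0.798636 + 0.809822·0.669131) = 6600 → T_A = 4923.49 ≈ 4923 N.
Then T_B = 0.809822 × 4923.49 = 3987 N.

T_A = 4923 N, T_B = 3987 N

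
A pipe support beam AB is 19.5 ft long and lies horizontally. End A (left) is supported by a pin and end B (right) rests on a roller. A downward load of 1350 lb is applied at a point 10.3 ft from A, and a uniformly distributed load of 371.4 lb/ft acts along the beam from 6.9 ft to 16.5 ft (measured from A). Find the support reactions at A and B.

Resultant of the distributed load: 371.4 × 9.6 = 3565.44 lb at 11.7 ft from A.
Moments about A: B_y·19.5 − 1350·10.3 − (371.4·9.6)·11.7 = 0 → B_y = 55620.648/19.5 = 2852.34 ≈ 2852 lb.
ΣF_y = 0: A_y + 2852.34 − 1350 − 371.4·9.6 = 0 → A_y = 2063 lb.
ΣF_x = 0: no horizontal applied forces, so A_x = 0.

A_x = 0, A_y = 2063 lb, B_y = 2852 lb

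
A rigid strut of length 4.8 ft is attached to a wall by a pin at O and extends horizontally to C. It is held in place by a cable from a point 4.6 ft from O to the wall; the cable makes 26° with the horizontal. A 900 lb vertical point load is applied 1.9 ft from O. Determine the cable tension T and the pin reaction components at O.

ΣM about O: T·sin26°·4.6 − 900·1.9 = 0 → T = 1710/(4.6·0.438371) = 848.001 ≈ 848.0 lb.
ΣF_x = 0: O_x − T·cos26° = 0 → O_x = 848.001 × 0.898794 = 762.2 lb.
ΣF_y = 0: O_y + T·sin26° − 900 = 0 → O_y = 900 − 848.001 × 0.438371 = 528.3 lb.

T = 848.0 lb, O_x = 762.2 lb, O_y = 528.3 lb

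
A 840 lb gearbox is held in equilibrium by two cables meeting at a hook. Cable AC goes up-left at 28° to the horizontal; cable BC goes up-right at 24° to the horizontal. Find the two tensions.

ΣF_x = 0: −T_AC·cos28° + T_BC·cos24° = 0 → T_BC = 0.966506·T_AC.
ΣF_y = 0: T_AC·sin28° + T_BC·sin24° = 840.
Substitute: T_AC·(0.469472 + 0.966506·0.406737) = 840 → T_AC = 973.816 ≈ 973.8 lb.
Then T_BC = 0.966506 × 973.816 = 941.2 lb.

T_AC = 973.8 lb, T_BC = 941.2 lb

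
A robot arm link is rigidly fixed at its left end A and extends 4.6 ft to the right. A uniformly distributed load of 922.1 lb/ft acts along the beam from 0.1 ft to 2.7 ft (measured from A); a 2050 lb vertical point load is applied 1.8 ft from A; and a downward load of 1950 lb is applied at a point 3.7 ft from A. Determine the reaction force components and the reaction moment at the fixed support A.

Resultant of the distributed load: 922.1 × 2.6 = 2397.46 lb at 1.4 ft from A.
ΣF_x = 0: A_x = 0.
ΣF_y = 0: A_y − 922.1·2.6 − 2050 − 1950 = 0 → A_y = 6397 lb.
ΣM about A: M_A − (922.1·2.6)·1.4 − 2050·1.8 − 1950·3.7 = 0 → M_A = 14260 lb·ft.

A_x = 0, A_y = 6397 lb, M_A = 14260 lb·ft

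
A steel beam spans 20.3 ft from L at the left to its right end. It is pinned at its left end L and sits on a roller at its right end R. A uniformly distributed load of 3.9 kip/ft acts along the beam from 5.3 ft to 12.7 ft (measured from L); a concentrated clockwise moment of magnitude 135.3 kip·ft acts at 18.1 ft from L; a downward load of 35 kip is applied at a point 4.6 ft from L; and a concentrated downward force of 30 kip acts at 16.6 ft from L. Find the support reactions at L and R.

L_x = 0, L_y = 41.94 kip, R_y = 51.92 kip

Resultant of the distributed load: 3.9 × 7.4 = 28.86 kip at 9 ft from L.
Moments about L: R_y·20.3 − (3.9·7.4)·9 − 135.3 − 35·4.6 − 30·16.6 = 0 → R_y = 1054.04/20.3 = 51.9232 ≈ 51.92 kip.
ΣF_y = 0: L_y + 51.9232 − 3.9·7.4 − 35 − 30 = 0 → L_y = 41.94 kip.
ΣF_x = 0: no horizontal applied forces, so L_x = 0.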